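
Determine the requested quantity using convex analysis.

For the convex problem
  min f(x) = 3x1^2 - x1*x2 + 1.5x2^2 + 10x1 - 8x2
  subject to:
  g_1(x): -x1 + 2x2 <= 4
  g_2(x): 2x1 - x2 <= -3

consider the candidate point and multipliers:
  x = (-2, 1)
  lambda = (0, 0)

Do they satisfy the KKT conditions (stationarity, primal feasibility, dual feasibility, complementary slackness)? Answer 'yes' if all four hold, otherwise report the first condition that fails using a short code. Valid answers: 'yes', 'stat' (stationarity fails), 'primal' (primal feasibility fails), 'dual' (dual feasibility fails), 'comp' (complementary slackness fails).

Gradient of f: grad f(x) = Q x + c = (-3, -3)
Constraint values g_i(x) = a_i^T x - b_i:
  g_1((-2, 1)) = 0
  g_2((-2, 1)) = -2
Stationarity residual: grad f(x) + sum_i lambda_i a_i = (-3, -3)
  -> stationarity FAILS
Primal feasibility (all g_i <= 0): OK
Dual feasibility (all lambda_i >= 0): OK
Complementary slackness (lambda_i * g_i(x) = 0 for all i): OK

Verdict: the first failing condition is stationarity -> stat.

stat


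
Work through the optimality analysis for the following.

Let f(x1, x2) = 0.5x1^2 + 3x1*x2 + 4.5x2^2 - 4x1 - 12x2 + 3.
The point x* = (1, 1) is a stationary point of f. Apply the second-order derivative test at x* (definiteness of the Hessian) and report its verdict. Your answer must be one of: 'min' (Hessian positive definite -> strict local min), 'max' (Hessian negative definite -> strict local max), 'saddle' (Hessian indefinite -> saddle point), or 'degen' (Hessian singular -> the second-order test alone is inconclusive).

Compute the Hessian H = grad^2 f:
  H = [[1, 3], [3, 9]]
Verify stationarity: grad f(x*) = H x* + g = (0, 0).
Eigenvalues of H: 0, 10.
H has a zero eigenvalue (singular; positive semidefinite but not definite), so H is neither positive definite, negative definite, nor indefinite. The second-order test alone is inconclusive -> degen.
(Indeed, f is constant along the null direction of H through x*, so x* is not a strict local extremum.)

degen


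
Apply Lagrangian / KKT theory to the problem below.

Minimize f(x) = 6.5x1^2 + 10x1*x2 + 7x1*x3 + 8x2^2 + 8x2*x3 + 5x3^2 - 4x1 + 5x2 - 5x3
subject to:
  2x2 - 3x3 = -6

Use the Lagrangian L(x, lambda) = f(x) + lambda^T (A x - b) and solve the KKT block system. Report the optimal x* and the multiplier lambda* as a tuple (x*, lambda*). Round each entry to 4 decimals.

Form the Lagrangian:
  L(x, lambda) = (1/2) x^T Q x + c^T x + lambda^T (A x - b)
Stationarity (grad_x L = 0): Q x + c + A^T lambda = 0.
Primal feasibility: A x = b.

This gives the KKT block system:
  [ Q   A^T ] [ x     ]   [-c ]
  [ A    0  ] [ lambda ] = [ b ]

Solving the linear system:
  x*      = (0.7582, -1.3539, 1.0974)
  lambda* = (0.1502)
  f(x*)   = -7.194

x* = (0.7582, -1.3539, 1.0974), lambda* = (0.1502)


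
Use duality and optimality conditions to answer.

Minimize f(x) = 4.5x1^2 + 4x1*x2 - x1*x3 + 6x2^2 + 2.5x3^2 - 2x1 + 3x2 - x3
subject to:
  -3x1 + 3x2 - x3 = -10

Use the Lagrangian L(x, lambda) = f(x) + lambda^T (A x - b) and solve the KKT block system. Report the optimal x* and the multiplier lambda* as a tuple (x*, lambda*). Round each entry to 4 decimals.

Form the Lagrangian:
  L(x, lambda) = (1/2) x^T Q x + c^T x + lambda^T (A x - b)
Stationarity (grad_x L = 0): Q x + c + A^T lambda = 0.
Primal feasibility: A x = b.

This gives the KKT block system:
  [ Q   A^T ] [ x     ]   [-c ]
  [ A    0  ] [ lambda ] = [ b ]

Solving the linear system:
  x*      = (1.6597, -1.3504, 0.9697)
  lambda* = (2.1887)
  f(x*)   = 6.7732

x* = (1.6597, -1.3504, 0.9697), lambda* = (2.1887)


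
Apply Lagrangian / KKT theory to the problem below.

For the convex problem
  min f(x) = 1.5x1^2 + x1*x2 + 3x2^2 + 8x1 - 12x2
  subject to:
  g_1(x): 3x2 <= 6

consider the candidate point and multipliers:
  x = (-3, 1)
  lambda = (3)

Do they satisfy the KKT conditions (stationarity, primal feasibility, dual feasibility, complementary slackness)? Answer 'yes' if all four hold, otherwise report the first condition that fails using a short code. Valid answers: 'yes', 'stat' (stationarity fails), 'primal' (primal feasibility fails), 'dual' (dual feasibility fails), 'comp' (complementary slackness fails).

Gradient of f: grad f(x) = Q x + c = (0, -9)
Constraint values g_i(x) = a_i^T x - b_i:
  g_1((-3, 1)) = -3
Stationarity residual: grad f(x) + sum_i lambda_i a_i = (0, 0)
  -> stationarity OK
Primal feasibility (all g_i <= 0): OK
Dual feasibility (all lambda_i >= 0): OK
Complementary slackness (lambda_i * g_i(x) = 0 for all i): FAILS

Verdict: the first failing condition is complementary_slackness -> comp.

comp


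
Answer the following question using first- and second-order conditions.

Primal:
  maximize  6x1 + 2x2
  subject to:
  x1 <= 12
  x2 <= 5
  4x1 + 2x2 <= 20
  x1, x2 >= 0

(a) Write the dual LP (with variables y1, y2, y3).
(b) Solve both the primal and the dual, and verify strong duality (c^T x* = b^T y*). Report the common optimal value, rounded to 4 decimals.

The standard primal-dual pair for 'max c^T x s.t. A x <= b, x >= 0' is:
  Dual:  min b^T y  s.t.  A^T y >= c,  y >= 0.

So the dual LP is:
  minimize  12y1 + 5y2 + 20y3
  subject to:
    y1 + 4y3 >= 6
    y2 + 2y3 >= 2
    y1, y2, y3 >= 0

Solving the primal: x* = (5, 0).
  primal value c^T x* = 30.
Solving the dual: y* = (0, 0, 1.5).
  dual value b^T y* = 30.
Strong duality: c^T x* = b^T y*. Confirmed.

30


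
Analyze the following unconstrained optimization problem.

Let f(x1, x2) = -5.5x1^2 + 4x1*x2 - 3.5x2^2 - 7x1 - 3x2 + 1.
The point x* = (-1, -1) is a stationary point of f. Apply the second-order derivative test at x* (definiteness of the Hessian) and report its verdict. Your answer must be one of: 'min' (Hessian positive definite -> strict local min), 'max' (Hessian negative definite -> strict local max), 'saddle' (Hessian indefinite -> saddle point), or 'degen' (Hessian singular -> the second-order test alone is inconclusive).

Compute the Hessian H = grad^2 f:
  H = [[-11, 4], [4, -7]]
Verify stationarity: grad f(x*) = H x* + g = (0, 0).
Eigenvalues of H: -13.4721, -4.5279.
Both eigenvalues < 0, so H is negative definite -> x* is a strict local max.

max


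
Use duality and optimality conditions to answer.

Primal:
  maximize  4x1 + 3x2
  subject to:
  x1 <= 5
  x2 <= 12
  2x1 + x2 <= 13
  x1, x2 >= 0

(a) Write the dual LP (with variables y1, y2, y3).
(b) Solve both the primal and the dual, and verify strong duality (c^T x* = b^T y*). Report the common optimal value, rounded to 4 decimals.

The standard primal-dual pair for 'max c^T x s.t. A x <= b, x >= 0' is:
  Dual:  min b^T y  s.t.  A^T y >= c,  y >= 0.

So the dual LP is:
  minimize  5y1 + 12y2 + 13y3
  subject to:
    y1 + 2y3 >= 4
    y2 + y3 >= 3
    y1, y2, y3 >= 0

Solving the primal: x* = (0.5, 12).
  primal value c^T x* = 38.
Solving the dual: y* = (0, 1, 2).
  dual value b^T y* = 38.
Strong duality: c^T x* = b^T y*. Confirmed.

38


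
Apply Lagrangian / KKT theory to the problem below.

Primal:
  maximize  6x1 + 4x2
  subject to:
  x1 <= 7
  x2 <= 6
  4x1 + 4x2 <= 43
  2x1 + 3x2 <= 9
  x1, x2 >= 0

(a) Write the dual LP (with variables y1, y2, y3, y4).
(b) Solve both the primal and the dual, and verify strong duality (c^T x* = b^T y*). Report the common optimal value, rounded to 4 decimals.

The standard primal-dual pair for 'max c^T x s.t. A x <= b, x >= 0' is:
  Dual:  min b^T y  s.t.  A^T y >= c,  y >= 0.

So the dual LP is:
  minimize  7y1 + 6y2 + 43y3 + 9y4
  subject to:
    y1 + 4y3 + 2y4 >= 6
    y2 + 4y3 + 3y4 >= 4
    y1, y2, y3, y4 >= 0

Solving the primal: x* = (4.5, 0).
  primal value c^T x* = 27.
Solving the dual: y* = (0, 0, 0, 3).
  dual value b^T y* = 27.
Strong duality: c^T x* = b^T y*. Confirmed.

27


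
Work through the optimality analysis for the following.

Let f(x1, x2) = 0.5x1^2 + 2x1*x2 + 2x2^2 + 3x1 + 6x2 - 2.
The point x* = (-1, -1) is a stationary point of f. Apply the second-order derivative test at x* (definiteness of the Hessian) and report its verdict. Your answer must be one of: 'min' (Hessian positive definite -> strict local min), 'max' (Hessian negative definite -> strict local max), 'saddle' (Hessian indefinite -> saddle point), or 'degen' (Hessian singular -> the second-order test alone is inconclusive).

Compute the Hessian H = grad^2 f:
  H = [[1, 2], [2, 4]]
Verify stationarity: grad f(x*) = H x* + g = (0, 0).
Eigenvalues of H: 0, 5.
H has a zero eigenvalue (singular; positive semidefinite but not definite), so H is neither positive definite, negative definite, nor indefinite. The second-order test alone is inconclusive -> degen.
(Indeed, f is constant along the null direction of H through x*, so x* is not a strict local extremum.)

degen


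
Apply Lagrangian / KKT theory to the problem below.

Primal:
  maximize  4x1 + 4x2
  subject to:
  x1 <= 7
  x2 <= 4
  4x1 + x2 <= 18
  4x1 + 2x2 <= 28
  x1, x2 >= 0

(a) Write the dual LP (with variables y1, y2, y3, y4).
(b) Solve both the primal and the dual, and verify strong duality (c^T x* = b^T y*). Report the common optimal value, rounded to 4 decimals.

The standard primal-dual pair for 'max c^T x s.t. A x <= b, x >= 0' is:
  Dual:  min b^T y  s.t.  A^T y >= c,  y >= 0.

So the dual LP is:
  minimize  7y1 + 4y2 + 18y3 + 28y4
  subject to:
    y1 + 4y3 + 4y4 >= 4
    y2 + y3 + 2y4 >= 4
    y1, y2, y3, y4 >= 0

Solving the primal: x* = (3.5, 4).
  primal value c^T x* = 30.
Solving the dual: y* = (0, 3, 1, 0).
  dual value b^T y* = 30.
Strong duality: c^T x* = b^T y*. Confirmed.

30


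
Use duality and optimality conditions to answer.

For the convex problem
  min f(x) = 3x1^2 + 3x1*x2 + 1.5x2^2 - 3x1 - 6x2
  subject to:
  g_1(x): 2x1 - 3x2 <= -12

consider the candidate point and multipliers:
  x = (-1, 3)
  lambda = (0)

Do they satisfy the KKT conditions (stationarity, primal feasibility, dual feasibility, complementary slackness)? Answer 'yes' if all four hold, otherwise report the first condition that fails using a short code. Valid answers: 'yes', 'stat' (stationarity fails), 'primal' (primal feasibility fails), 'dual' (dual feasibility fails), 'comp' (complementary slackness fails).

Gradient of f: grad f(x) = Q x + c = (0, 0)
Constraint values g_i(x) = a_i^T x - b_i:
  g_1((-1, 3)) = 1
Stationarity residual: grad f(x) + sum_i lambda_i a_i = (0, 0)
  -> stationarity OK
Primal feasibility (all g_i <= 0): FAILS
Dual feasibility (all lambda_i >= 0): OK
Complementary slackness (lambda_i * g_i(x) = 0 for all i): OK

Verdict: the first failing condition is primal_feasibility -> primal.

primal


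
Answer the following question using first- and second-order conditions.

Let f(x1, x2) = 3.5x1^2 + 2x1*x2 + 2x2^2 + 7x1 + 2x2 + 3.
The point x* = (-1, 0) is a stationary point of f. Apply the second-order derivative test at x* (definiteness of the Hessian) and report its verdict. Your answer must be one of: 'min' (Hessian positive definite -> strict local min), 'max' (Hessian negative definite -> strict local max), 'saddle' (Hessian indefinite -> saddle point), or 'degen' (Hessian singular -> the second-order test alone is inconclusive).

Compute the Hessian H = grad^2 f:
  H = [[7, 2], [2, 4]]
Verify stationarity: grad f(x*) = H x* + g = (0, 0).
Eigenvalues of H: 3, 8.
Both eigenvalues > 0, so H is positive definite -> x* is a strict local min.

min


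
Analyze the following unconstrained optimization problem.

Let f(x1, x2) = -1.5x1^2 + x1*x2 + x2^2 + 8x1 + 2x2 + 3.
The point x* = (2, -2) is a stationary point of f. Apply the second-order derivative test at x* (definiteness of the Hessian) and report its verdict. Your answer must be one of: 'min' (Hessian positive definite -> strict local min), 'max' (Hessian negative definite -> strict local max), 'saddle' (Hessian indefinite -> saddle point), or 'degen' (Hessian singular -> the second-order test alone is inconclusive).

Compute the Hessian H = grad^2 f:
  H = [[-3, 1], [1, 2]]
Verify stationarity: grad f(x*) = H x* + g = (0, 0).
Eigenvalues of H: -3.1926, 2.1926.
Eigenvalues have mixed signs, so H is indefinite -> x* is a saddle point.

saddle


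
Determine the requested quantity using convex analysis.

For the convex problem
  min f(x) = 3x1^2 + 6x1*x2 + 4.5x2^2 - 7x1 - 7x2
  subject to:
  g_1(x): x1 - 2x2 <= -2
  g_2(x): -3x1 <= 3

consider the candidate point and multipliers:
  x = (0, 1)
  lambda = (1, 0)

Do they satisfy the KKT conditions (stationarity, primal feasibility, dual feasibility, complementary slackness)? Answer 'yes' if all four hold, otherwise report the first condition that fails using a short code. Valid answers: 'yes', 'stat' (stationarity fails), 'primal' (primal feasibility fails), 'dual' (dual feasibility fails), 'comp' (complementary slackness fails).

Gradient of f: grad f(x) = Q x + c = (-1, 2)
Constraint values g_i(x) = a_i^T x - b_i:
  g_1((0, 1)) = 0
  g_2((0, 1)) = -3
Stationarity residual: grad f(x) + sum_i lambda_i a_i = (0, 0)
  -> stationarity OK
Primal feasibility (all g_i <= 0): OK
Dual feasibility (all lambda_i >= 0): OK
Complementary slackness (lambda_i * g_i(x) = 0 for all i): OK

Verdict: yes, KKT holds.

yes


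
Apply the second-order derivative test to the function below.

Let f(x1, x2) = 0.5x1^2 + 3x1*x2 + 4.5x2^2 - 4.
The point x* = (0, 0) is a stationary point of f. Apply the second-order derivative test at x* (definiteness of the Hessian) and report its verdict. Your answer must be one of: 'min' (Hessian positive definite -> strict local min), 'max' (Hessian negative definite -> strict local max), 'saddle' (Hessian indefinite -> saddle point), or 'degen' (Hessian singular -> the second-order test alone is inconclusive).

Compute the Hessian H = grad^2 f:
  H = [[1, 3], [3, 9]]
Verify stationarity: grad f(x*) = H x* + g = (0, 0).
Eigenvalues of H: 0, 10.
H has a zero eigenvalue (singular; positive semidefinite but not definite), so H is neither positive definite, negative definite, nor indefinite. The second-order test alone is inconclusive -> degen.
(Indeed, f is constant along the null direction of H through x*, so x* is not a strict local extremum.)

degen


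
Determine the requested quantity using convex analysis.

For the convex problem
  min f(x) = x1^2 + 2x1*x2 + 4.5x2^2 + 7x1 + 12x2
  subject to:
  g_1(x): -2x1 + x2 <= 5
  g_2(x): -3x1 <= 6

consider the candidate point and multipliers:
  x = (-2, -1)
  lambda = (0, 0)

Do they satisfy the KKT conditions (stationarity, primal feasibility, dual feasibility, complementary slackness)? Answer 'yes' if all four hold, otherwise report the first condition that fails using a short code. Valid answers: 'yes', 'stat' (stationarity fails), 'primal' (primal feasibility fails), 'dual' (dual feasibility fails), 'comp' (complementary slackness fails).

Gradient of f: grad f(x) = Q x + c = (1, -1)
Constraint values g_i(x) = a_i^T x - b_i:
  g_1((-2, -1)) = -2
  g_2((-2, -1)) = 0
Stationarity residual: grad f(x) + sum_i lambda_i a_i = (1, -1)
  -> stationarity FAILS
Primal feasibility (all g_i <= 0): OK
Dual feasibility (all lambda_i >= 0): OK
Complementary slackness (lambda_i * g_i(x) = 0 for all i): OK

Verdict: the first failing condition is stationarity -> stat.

stat


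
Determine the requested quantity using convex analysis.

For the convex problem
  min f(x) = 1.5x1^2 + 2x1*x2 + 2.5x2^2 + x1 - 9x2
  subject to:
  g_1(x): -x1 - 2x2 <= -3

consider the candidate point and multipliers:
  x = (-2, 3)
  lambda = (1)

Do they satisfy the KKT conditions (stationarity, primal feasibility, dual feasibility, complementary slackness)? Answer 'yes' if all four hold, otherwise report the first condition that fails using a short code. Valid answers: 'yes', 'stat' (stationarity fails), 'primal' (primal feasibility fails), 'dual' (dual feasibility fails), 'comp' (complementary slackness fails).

Gradient of f: grad f(x) = Q x + c = (1, 2)
Constraint values g_i(x) = a_i^T x - b_i:
  g_1((-2, 3)) = -1
Stationarity residual: grad f(x) + sum_i lambda_i a_i = (0, 0)
  -> stationarity OK
Primal feasibility (all g_i <= 0): OK
Dual feasibility (all lambda_i >= 0): OK
Complementary slackness (lambda_i * g_i(x) = 0 for all i): FAILS

Verdict: the first failing condition is complementary_slackness -> comp.

comp


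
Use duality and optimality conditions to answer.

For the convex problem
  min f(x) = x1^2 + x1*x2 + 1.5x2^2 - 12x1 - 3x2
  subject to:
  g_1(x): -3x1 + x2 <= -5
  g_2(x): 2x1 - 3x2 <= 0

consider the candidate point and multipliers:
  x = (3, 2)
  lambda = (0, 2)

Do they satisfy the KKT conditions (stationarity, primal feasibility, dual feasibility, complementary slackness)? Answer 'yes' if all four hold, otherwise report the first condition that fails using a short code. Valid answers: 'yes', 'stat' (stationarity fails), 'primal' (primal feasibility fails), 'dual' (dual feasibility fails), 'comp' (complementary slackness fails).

Gradient of f: grad f(x) = Q x + c = (-4, 6)
Constraint values g_i(x) = a_i^T x - b_i:
  g_1((3, 2)) = -2
  g_2((3, 2)) = 0
Stationarity residual: grad f(x) + sum_i lambda_i a_i = (0, 0)
  -> stationarity OK
Primal feasibility (all g_i <= 0): OK
Dual feasibility (all lambda_i >= 0): OK
Complementary slackness (lambda_i * g_i(x) = 0 for all i): OK

Verdict: yes, KKT holds.

yes


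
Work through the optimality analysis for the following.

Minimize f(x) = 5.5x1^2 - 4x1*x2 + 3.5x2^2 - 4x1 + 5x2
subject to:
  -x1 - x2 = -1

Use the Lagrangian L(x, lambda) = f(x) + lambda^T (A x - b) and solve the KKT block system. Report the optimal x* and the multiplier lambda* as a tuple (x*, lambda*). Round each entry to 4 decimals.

Form the Lagrangian:
  L(x, lambda) = (1/2) x^T Q x + c^T x + lambda^T (A x - b)
Stationarity (grad_x L = 0): Q x + c + A^T lambda = 0.
Primal feasibility: A x = b.

This gives the KKT block system:
  [ Q   A^T ] [ x     ]   [-c ]
  [ A    0  ] [ lambda ] = [ b ]

Solving the linear system:
  x*      = (0.7692, 0.2308)
  lambda* = (3.5385)
  f(x*)   = 0.8077

x* = (0.7692, 0.2308), lambda* = (3.5385)


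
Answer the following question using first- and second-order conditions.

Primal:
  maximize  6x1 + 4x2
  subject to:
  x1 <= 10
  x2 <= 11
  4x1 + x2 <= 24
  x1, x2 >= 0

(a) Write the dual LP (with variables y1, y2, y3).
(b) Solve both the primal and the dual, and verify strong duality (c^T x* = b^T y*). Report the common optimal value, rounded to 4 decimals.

The standard primal-dual pair for 'max c^T x s.t. A x <= b, x >= 0' is:
  Dual:  min b^T y  s.t.  A^T y >= c,  y >= 0.

So the dual LP is:
  minimize  10y1 + 11y2 + 24y3
  subject to:
    y1 + 4y3 >= 6
    y2 + y3 >= 4
    y1, y2, y3 >= 0

Solving the primal: x* = (3.25, 11).
  primal value c^T x* = 63.5.
Solving the dual: y* = (0, 2.5, 1.5).
  dual value b^T y* = 63.5.
Strong duality: c^T x* = b^T y*. Confirmed.

63.5


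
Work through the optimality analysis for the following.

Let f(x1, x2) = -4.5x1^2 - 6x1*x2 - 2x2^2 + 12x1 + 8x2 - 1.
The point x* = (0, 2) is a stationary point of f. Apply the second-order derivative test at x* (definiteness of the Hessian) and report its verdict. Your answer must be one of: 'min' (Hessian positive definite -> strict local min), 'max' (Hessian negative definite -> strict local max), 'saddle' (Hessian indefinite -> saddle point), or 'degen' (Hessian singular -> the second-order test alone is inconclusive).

Compute the Hessian H = grad^2 f:
  H = [[-9, -6], [-6, -4]]
Verify stationarity: grad f(x*) = H x* + g = (0, 0).
Eigenvalues of H: -13, 0.
H has a zero eigenvalue (singular; negative semidefinite but not definite), so H is neither positive definite, negative definite, nor indefinite. The second-order test alone is inconclusive -> degen.
(Indeed, f is constant along the null direction of H through x*, so x* is not a strict local extremum.)

degen


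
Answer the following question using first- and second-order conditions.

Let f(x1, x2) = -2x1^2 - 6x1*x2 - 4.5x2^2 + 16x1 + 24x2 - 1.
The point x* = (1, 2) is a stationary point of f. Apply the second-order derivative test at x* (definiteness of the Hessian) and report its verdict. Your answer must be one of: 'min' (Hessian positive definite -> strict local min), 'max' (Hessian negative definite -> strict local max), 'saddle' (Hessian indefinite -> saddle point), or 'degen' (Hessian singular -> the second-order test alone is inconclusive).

Compute the Hessian H = grad^2 f:
  H = [[-4, -6], [-6, -9]]
Verify stationarity: grad f(x*) = H x* + g = (0, 0).
Eigenvalues of H: -13, 0.
H has a zero eigenvalue (singular; negative semidefinite but not definite), so H is neither positive definite, negative definite, nor indefinite. The second-order test alone is inconclusive -> degen.
(Indeed, f is constant along the null direction of H through x*, so x* is not a strict local extremum.)

degen


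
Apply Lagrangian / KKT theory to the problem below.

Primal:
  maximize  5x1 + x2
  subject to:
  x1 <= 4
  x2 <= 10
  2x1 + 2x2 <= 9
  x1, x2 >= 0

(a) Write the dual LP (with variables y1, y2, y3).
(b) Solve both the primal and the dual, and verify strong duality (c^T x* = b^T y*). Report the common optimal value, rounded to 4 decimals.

The standard primal-dual pair for 'max c^T x s.t. A x <= b, x >= 0' is:
  Dual:  min b^T y  s.t.  A^T y >= c,  y >= 0.

So the dual LP is:
  minimize  4y1 + 10y2 + 9y3
  subject to:
    y1 + 2y3 >= 5
    y2 + 2y3 >= 1
    y1, y2, y3 >= 0

Solving the primal: x* = (4, 0.5).
  primal value c^T x* = 20.5.
Solving the dual: y* = (4, 0, 0.5).
  dual value b^T y* = 20.5.
Strong duality: c^T x* = b^T y*. Confirmed.

20.5


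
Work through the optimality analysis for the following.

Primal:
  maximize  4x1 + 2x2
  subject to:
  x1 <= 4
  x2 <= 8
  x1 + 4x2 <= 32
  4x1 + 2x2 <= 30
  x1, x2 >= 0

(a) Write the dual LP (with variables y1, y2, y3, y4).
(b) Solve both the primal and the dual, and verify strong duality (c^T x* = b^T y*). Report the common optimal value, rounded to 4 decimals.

The standard primal-dual pair for 'max c^T x s.t. A x <= b, x >= 0' is:
  Dual:  min b^T y  s.t.  A^T y >= c,  y >= 0.

So the dual LP is:
  minimize  4y1 + 8y2 + 32y3 + 30y4
  subject to:
    y1 + y3 + 4y4 >= 4
    y2 + 4y3 + 2y4 >= 2
    y1, y2, y3, y4 >= 0

Solving the primal: x* = (4, 7).
  primal value c^T x* = 30.
Solving the dual: y* = (0, 0, 0, 1).
  dual value b^T y* = 30.
Strong duality: c^T x* = b^T y*. Confirmed.

30


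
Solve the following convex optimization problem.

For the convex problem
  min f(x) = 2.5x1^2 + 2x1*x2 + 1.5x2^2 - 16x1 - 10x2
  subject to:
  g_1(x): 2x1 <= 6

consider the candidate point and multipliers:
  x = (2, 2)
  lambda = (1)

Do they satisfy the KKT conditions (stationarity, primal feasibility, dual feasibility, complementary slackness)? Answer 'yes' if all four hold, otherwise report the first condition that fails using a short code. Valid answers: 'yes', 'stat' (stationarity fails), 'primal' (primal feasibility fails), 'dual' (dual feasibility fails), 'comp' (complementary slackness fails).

Gradient of f: grad f(x) = Q x + c = (-2, 0)
Constraint values g_i(x) = a_i^T x - b_i:
  g_1((2, 2)) = -2
Stationarity residual: grad f(x) + sum_i lambda_i a_i = (0, 0)
  -> stationarity OK
Primal feasibility (all g_i <= 0): OK
Dual feasibility (all lambda_i >= 0): OK
Complementary slackness (lambda_i * g_i(x) = 0 for all i): FAILS

Verdict: the first failing condition is complementary_slackness -> comp.

comp


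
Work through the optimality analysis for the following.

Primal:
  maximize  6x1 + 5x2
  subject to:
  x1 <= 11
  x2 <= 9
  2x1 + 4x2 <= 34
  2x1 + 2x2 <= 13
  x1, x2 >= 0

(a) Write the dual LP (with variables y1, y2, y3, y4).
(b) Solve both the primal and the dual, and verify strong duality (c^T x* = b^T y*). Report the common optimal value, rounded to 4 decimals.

The standard primal-dual pair for 'max c^T x s.t. A x <= b, x >= 0' is:
  Dual:  min b^T y  s.t.  A^T y >= c,  y >= 0.

So the dual LP is:
  minimize  11y1 + 9y2 + 34y3 + 13y4
  subject to:
    y1 + 2y3 + 2y4 >= 6
    y2 + 4y3 + 2y4 >= 5
    y1, y2, y3, y4 >= 0

Solving the primal: x* = (6.5, 0).
  primal value c^T x* = 39.
Solving the dual: y* = (0, 0, 0, 3).
  dual value b^T y* = 39.
Strong duality: c^T x* = b^T y*. Confirmed.

39


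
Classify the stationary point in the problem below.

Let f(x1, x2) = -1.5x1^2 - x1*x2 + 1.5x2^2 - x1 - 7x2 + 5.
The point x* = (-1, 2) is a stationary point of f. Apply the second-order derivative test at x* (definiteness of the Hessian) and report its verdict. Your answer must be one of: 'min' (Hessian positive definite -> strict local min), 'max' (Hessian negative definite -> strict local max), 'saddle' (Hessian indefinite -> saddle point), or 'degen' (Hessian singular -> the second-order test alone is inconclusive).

Compute the Hessian H = grad^2 f:
  H = [[-3, -1], [-1, 3]]
Verify stationarity: grad f(x*) = H x* + g = (0, 0).
Eigenvalues of H: -3.1623, 3.1623.
Eigenvalues have mixed signs, so H is indefinite -> x* is a saddle point.

saddle


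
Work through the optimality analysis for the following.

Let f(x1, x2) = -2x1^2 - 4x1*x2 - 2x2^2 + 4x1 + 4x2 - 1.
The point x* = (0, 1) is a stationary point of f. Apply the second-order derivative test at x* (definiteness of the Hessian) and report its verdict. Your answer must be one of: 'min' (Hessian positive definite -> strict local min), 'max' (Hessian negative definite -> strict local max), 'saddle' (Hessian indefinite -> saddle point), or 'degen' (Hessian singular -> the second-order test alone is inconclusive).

Compute the Hessian H = grad^2 f:
  H = [[-4, -4], [-4, -4]]
Verify stationarity: grad f(x*) = H x* + g = (0, 0).
Eigenvalues of H: -8, 0.
H has a zero eigenvalue (singular; negative semidefinite but not definite), so H is neither positive definite, negative definite, nor indefinite. The second-order test alone is inconclusive -> degen.
(Indeed, f is constant along the null direction of H through x*, so x* is not a strict local extremum.)

degen


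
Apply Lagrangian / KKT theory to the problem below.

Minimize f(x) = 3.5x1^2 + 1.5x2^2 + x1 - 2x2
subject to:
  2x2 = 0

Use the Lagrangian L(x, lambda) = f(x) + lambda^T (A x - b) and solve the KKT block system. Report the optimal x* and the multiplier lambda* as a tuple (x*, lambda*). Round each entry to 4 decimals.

Form the Lagrangian:
  L(x, lambda) = (1/2) x^T Q x + c^T x + lambda^T (A x - b)
Stationarity (grad_x L = 0): Q x + c + A^T lambda = 0.
Primal feasibility: A x = b.

This gives the KKT block system:
  [ Q   A^T ] [ x     ]   [-c ]
  [ A    0  ] [ lambda ] = [ b ]

Solving the linear system:
  x*      = (-0.1429, 0)
  lambda* = (1)
  f(x*)   = -0.0714

x* = (-0.1429, 0), lambda* = (1)


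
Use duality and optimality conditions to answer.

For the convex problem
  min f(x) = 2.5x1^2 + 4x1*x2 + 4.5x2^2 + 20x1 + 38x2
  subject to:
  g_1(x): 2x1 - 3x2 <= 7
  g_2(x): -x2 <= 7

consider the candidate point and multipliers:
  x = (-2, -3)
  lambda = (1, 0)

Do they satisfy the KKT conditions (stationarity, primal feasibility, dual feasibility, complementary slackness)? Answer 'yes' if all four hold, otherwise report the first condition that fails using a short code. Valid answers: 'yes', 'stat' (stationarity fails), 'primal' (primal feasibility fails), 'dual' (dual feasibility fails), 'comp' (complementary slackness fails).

Gradient of f: grad f(x) = Q x + c = (-2, 3)
Constraint values g_i(x) = a_i^T x - b_i:
  g_1((-2, -3)) = -2
  g_2((-2, -3)) = -4
Stationarity residual: grad f(x) + sum_i lambda_i a_i = (0, 0)
  -> stationarity OK
Primal feasibility (all g_i <= 0): OK
Dual feasibility (all lambda_i >= 0): OK
Complementary slackness (lambda_i * g_i(x) = 0 for all i): FAILS

Verdict: the first failing condition is complementary_slackness -> comp.

comp


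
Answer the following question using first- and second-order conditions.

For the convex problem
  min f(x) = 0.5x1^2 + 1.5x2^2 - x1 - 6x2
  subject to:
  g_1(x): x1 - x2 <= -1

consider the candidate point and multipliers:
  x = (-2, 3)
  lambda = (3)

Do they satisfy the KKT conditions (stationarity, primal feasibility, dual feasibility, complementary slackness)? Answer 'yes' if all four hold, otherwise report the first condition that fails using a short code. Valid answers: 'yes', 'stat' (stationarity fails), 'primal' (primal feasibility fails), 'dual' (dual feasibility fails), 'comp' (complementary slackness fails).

Gradient of f: grad f(x) = Q x + c = (-3, 3)
Constraint values g_i(x) = a_i^T x - b_i:
  g_1((-2, 3)) = -4
Stationarity residual: grad f(x) + sum_i lambda_i a_i = (0, 0)
  -> stationarity OK
Primal feasibility (all g_i <= 0): OK
Dual feasibility (all lambda_i >= 0): OK
Complementary slackness (lambda_i * g_i(x) = 0 for all i): FAILS

Verdict: the first failing condition is complementary_slackness -> comp.

comp


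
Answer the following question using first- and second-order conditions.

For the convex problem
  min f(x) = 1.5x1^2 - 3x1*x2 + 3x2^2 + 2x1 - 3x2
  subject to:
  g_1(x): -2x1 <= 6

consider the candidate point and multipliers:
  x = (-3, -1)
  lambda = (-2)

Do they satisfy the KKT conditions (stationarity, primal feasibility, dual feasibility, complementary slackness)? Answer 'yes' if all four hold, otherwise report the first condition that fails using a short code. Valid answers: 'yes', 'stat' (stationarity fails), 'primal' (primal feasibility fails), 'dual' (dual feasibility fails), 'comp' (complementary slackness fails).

Gradient of f: grad f(x) = Q x + c = (-4, 0)
Constraint values g_i(x) = a_i^T x - b_i:
  g_1((-3, -1)) = 0
Stationarity residual: grad f(x) + sum_i lambda_i a_i = (0, 0)
  -> stationarity OK
Primal feasibility (all g_i <= 0): OK
Dual feasibility (all lambda_i >= 0): FAILS
Complementary slackness (lambda_i * g_i(x) = 0 for all i): OK

Verdict: the first failing condition is dual_feasibility -> dual.

dual


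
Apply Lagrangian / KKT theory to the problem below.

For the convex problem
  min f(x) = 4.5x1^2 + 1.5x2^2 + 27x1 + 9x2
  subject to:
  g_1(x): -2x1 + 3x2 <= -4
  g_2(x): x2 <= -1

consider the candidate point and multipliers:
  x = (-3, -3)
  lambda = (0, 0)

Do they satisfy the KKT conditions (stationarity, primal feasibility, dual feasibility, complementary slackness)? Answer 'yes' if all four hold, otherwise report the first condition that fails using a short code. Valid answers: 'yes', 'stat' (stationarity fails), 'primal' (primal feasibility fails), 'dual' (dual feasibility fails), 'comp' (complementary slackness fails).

Gradient of f: grad f(x) = Q x + c = (0, 0)
Constraint values g_i(x) = a_i^T x - b_i:
  g_1((-3, -3)) = 1
  g_2((-3, -3)) = -2
Stationarity residual: grad f(x) + sum_i lambda_i a_i = (0, 0)
  -> stationarity OK
Primal feasibility (all g_i <= 0): FAILS
Dual feasibility (all lambda_i >= 0): OK
Complementary slackness (lambda_i * g_i(x) = 0 for all i): OK

Verdict: the first failing condition is primal_feasibility -> primal.

primal


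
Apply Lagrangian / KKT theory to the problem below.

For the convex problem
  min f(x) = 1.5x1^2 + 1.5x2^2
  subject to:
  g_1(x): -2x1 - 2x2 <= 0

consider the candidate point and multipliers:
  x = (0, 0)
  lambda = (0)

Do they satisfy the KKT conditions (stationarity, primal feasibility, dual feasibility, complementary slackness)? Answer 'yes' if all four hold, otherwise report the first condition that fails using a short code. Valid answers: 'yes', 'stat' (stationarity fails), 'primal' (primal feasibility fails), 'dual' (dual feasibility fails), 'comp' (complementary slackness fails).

Gradient of f: grad f(x) = Q x + c = (0, 0)
Constraint values g_i(x) = a_i^T x - b_i:
  g_1((0, 0)) = 0
Stationarity residual: grad f(x) + sum_i lambda_i a_i = (0, 0)
  -> stationarity OK
Primal feasibility (all g_i <= 0): OK
Dual feasibility (all lambda_i >= 0): OK
Complementary slackness (lambda_i * g_i(x) = 0 for all i): OK

Verdict: yes, KKT holds.

yes


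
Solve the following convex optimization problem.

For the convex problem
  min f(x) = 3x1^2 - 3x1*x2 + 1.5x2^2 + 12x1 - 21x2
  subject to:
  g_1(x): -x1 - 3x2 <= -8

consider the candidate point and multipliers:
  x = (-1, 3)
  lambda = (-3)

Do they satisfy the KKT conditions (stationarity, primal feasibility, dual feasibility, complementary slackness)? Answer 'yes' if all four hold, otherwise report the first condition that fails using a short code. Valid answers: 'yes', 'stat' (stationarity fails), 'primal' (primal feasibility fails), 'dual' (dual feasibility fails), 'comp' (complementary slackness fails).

Gradient of f: grad f(x) = Q x + c = (-3, -9)
Constraint values g_i(x) = a_i^T x - b_i:
  g_1((-1, 3)) = 0
Stationarity residual: grad f(x) + sum_i lambda_i a_i = (0, 0)
  -> stationarity OK
Primal feasibility (all g_i <= 0): OK
Dual feasibility (all lambda_i >= 0): FAILS
Complementary slackness (lambda_i * g_i(x) = 0 for all i): OK

Verdict: the first failing condition is dual_feasibility -> dual.

dual


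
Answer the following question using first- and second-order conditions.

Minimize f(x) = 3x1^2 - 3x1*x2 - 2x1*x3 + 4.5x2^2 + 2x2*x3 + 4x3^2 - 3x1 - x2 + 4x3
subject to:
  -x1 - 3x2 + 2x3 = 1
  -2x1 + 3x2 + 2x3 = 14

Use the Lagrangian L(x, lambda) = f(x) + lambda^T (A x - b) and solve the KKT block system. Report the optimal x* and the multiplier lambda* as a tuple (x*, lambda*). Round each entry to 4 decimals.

Form the Lagrangian:
  L(x, lambda) = (1/2) x^T Q x + c^T x + lambda^T (A x - b)
Stationarity (grad_x L = 0): Q x + c + A^T lambda = 0.
Primal feasibility: A x = b.

This gives the KKT block system:
  [ Q   A^T ] [ x     ]   [-c ]
  [ A    0  ] [ lambda ] = [ b ]

Solving the linear system:
  x*      = (-2.2184, 1.7969, 2.0862)
  lambda* = (-2.8467, -11.5134)
  f(x*)   = 88.6188

x* = (-2.2184, 1.7969, 2.0862), lambda* = (-2.8467, -11.5134)


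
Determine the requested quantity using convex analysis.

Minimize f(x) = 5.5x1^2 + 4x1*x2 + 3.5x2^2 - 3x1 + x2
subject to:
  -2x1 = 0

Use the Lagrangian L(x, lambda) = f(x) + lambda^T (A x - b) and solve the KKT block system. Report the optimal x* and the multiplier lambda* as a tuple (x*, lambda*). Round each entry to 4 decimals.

Form the Lagrangian:
  L(x, lambda) = (1/2) x^T Q x + c^T x + lambda^T (A x - b)
Stationarity (grad_x L = 0): Q x + c + A^T lambda = 0.
Primal feasibility: A x = b.

This gives the KKT block system:
  [ Q   A^T ] [ x     ]   [-c ]
  [ A    0  ] [ lambda ] = [ b ]

Solving the linear system:
  x*      = (0, -0.1429)
  lambda* = (-1.7857)
  f(x*)   = -0.0714

x* = (0, -0.1429), lambda* = (-1.7857)


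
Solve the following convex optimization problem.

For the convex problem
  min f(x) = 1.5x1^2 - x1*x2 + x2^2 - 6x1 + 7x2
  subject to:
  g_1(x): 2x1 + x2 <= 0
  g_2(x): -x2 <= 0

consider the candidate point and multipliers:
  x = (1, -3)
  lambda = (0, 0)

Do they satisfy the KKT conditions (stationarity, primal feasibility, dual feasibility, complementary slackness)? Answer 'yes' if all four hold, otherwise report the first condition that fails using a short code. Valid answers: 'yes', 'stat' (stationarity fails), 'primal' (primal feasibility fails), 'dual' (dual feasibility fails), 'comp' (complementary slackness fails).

Gradient of f: grad f(x) = Q x + c = (0, 0)
Constraint values g_i(x) = a_i^T x - b_i:
  g_1((1, -3)) = -1
  g_2((1, -3)) = 3
Stationarity residual: grad f(x) + sum_i lambda_i a_i = (0, 0)
  -> stationarity OK
Primal feasibility (all g_i <= 0): FAILS
Dual feasibility (all lambda_i >= 0): OK
Complementary slackness (lambda_i * g_i(x) = 0 for all i): OK

Verdict: the first failing condition is primal_feasibility -> primal.

primal


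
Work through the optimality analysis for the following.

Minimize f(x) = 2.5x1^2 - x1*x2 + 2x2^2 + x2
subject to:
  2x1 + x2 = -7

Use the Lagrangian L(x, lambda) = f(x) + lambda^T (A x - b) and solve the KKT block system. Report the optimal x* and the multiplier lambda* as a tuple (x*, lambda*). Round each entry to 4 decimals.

Form the Lagrangian:
  L(x, lambda) = (1/2) x^T Q x + c^T x + lambda^T (A x - b)
Stationarity (grad_x L = 0): Q x + c + A^T lambda = 0.
Primal feasibility: A x = b.

This gives the KKT block system:
  [ Q   A^T ] [ x     ]   [-c ]
  [ A    0  ] [ lambda ] = [ b ]

Solving the linear system:
  x*      = (-2.44, -2.12)
  lambda* = (5.04)
  f(x*)   = 16.58

x* = (-2.44, -2.12), lambda* = (5.04)


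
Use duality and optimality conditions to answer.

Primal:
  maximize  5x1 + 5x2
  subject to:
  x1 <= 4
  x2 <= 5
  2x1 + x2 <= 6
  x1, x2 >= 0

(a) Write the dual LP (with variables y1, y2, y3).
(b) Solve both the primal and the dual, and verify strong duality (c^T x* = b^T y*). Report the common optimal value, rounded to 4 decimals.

The standard primal-dual pair for 'max c^T x s.t. A x <= b, x >= 0' is:
  Dual:  min b^T y  s.t.  A^T y >= c,  y >= 0.

So the dual LP is:
  minimize  4y1 + 5y2 + 6y3
  subject to:
    y1 + 2y3 >= 5
    y2 + y3 >= 5
    y1, y2, y3 >= 0

Solving the primal: x* = (0.5, 5).
  primal value c^T x* = 27.5.
Solving the dual: y* = (0, 2.5, 2.5).
  dual value b^T y* = 27.5.
Strong duality: c^T x* = b^T y*. Confirmed.

27.5


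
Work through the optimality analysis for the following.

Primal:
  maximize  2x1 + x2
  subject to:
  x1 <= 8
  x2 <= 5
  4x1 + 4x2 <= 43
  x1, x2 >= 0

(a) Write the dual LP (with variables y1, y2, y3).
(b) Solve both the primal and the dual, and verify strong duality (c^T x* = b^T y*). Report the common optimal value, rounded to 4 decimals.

The standard primal-dual pair for 'max c^T x s.t. A x <= b, x >= 0' is:
  Dual:  min b^T y  s.t.  A^T y >= c,  y >= 0.

So the dual LP is:
  minimize  8y1 + 5y2 + 43y3
  subject to:
    y1 + 4y3 >= 2
    y2 + 4y3 >= 1
    y1, y2, y3 >= 0

Solving the primal: x* = (8, 2.75).
  primal value c^T x* = 18.75.
Solving the dual: y* = (1, 0, 0.25).
  dual value b^T y* = 18.75.
Strong duality: c^T x* = b^T y*. Confirmed.

18.75


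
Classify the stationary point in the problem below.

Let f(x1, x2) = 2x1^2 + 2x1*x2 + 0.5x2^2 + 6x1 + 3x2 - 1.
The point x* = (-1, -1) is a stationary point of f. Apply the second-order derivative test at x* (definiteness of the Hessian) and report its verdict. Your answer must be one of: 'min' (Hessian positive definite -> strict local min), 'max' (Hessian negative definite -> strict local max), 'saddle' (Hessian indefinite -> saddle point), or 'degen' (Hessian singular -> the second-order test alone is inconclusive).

Compute the Hessian H = grad^2 f:
  H = [[4, 2], [2, 1]]
Verify stationarity: grad f(x*) = H x* + g = (0, 0).
Eigenvalues of H: 0, 5.
H has a zero eigenvalue (singular; positive semidefinite but not definite), so H is neither positive definite, negative definite, nor indefinite. The second-order test alone is inconclusive -> degen.
(Indeed, f is constant along the null direction of H through x*, so x* is not a strict local extremum.)

degen


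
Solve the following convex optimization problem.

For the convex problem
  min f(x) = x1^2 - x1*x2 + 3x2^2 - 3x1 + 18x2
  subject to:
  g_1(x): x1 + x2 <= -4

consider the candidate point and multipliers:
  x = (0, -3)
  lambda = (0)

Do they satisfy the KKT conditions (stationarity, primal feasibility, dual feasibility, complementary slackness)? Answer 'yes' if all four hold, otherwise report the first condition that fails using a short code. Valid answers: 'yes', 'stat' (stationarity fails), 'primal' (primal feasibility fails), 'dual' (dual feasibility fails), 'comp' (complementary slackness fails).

Gradient of f: grad f(x) = Q x + c = (0, 0)
Constraint values g_i(x) = a_i^T x - b_i:
  g_1((0, -3)) = 1
Stationarity residual: grad f(x) + sum_i lambda_i a_i = (0, 0)
  -> stationarity OK
Primal feasibility (all g_i <= 0): FAILS
Dual feasibility (all lambda_i >= 0): OK
Complementary slackness (lambda_i * g_i(x) = 0 for all i): OK

Verdict: the first failing condition is primal_feasibility -> primal.

primal


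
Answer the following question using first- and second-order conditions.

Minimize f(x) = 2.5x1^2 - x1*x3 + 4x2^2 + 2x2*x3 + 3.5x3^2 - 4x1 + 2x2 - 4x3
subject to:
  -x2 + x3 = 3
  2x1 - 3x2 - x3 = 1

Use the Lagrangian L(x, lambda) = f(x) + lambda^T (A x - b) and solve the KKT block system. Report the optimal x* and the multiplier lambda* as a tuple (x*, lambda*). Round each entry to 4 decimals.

Form the Lagrangian:
  L(x, lambda) = (1/2) x^T Q x + c^T x + lambda^T (A x - b)
Stationarity (grad_x L = 0): Q x + c + A^T lambda = 0.
Primal feasibility: A x = b.

This gives the KKT block system:
  [ Q   A^T ] [ x     ]   [-c ]
  [ A    0  ] [ lambda ] = [ b ]

Solving the linear system:
  x*      = (0.3429, -0.8286, 2.1714)
  lambda* = (-6.9714, 2.2286)
  f(x*)   = 3.4857

x* = (0.3429, -0.8286, 2.1714), lambda* = (-6.9714, 2.2286)
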